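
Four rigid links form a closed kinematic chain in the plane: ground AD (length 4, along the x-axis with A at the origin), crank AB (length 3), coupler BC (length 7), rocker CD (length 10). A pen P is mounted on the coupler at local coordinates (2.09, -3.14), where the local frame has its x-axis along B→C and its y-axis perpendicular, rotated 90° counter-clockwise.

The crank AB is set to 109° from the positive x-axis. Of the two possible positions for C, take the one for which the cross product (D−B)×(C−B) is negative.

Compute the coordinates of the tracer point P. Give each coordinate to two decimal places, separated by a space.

-4.70 3.44

A=(0,0), D=(4.00,0)
B = A + 3.00·(cos109°, sin109°) = (-0.9767, 2.8366)
|BD| = 5.7283
circle(B,7.00) ∩ circle(D,10.00): a=-1.5874, h=6.8176
  candidates: C₊=(1.0201,9.5457) cross=39.054; C₋=(-5.7318,-2.3005) cross=-39.054
  mode - wants cross < 0 → take C=(-5.7318,-2.3005) (cross=-39.054)
ex = (C−B)/|BC| = (-0.6793,-0.7339); ey = (0.7339,-0.6793)
P = B + 2.09·ex + -3.14·ey = (-4.7008,3.4358)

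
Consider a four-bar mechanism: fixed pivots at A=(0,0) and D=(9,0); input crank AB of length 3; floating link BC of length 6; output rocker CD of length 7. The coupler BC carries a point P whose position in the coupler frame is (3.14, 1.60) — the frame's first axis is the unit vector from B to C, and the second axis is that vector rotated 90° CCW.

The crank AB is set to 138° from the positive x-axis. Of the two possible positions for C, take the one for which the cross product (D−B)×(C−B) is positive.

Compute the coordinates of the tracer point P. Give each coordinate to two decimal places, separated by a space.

A=(0,0), D=(9.00,0)
B = A + 3.00·(cos138°, sin138°) = (-2.2294, 2.0074)
|BD| = 11.4074
circle(B,6.00) ∩ circle(D,7.00): a=5.1339, h=3.1053
  candidates: C₊=(3.3708,4.1608) cross=35.424; C₋=(2.2779,-1.9529) cross=-35.424
  mode + wants cross > 0 → take C=(3.3708,4.1608) (cross=35.424)
ex = (C−B)/|BC| = (0.9334,0.3589); ey = (-0.3589,0.9334)
P = B + 3.14·ex + 1.60·ey = (0.1271,4.6277)

0.13 4.63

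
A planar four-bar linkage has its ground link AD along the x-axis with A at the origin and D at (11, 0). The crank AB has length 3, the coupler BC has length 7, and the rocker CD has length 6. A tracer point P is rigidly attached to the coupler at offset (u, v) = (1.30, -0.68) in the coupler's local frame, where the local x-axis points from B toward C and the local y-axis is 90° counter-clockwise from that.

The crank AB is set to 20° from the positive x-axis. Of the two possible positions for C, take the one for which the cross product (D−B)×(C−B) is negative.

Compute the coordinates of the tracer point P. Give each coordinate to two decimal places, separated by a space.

3.07 -0.42

A=(0,0), D=(11.00,0)
B = A + 3.00·(cos20°, sin20°) = (2.8191, 1.0261)
|BD| = 8.2450
circle(B,7.00) ∩ circle(D,6.00): a=4.9109, h=4.9883
  candidates: C₊=(8.3125,5.3645) cross=41.129; C₋=(7.0710,-4.5346) cross=-41.129
  mode - wants cross < 0 → take C=(7.0710,-4.5346) (cross=-41.129)
ex = (C−B)/|BC| = (0.6074,-0.7944); ey = (0.7944,0.6074)
P = B + 1.30·ex + -0.68·ey = (3.0685,-0.4197)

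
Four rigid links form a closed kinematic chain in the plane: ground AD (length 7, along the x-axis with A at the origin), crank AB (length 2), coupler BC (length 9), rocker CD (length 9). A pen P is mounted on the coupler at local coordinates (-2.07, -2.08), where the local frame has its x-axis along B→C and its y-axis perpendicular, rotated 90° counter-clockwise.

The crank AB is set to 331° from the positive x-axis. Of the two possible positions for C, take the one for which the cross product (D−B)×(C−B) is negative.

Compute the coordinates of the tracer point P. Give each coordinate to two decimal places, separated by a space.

-1.05 -0.10

A=(0,0), D=(7.00,0)
B = A + 2.00·(cos331°, sin331°) = (1.7492, -0.9696)
|BD| = 5.3395
circle(B,9.00) ∩ circle(D,9.00): a=2.6698, h=8.5949
  candidates: C₊=(2.8139,7.9672) cross=45.893; C₋=(5.9354,-8.9368) cross=-45.893
  mode - wants cross < 0 → take C=(5.9354,-8.9368) (cross=-45.893)
ex = (C−B)/|BC| = (0.4651,-0.8852); ey = (0.8852,0.4651)
P = B + -2.07·ex + -2.08·ey = (-1.0549,-0.1046)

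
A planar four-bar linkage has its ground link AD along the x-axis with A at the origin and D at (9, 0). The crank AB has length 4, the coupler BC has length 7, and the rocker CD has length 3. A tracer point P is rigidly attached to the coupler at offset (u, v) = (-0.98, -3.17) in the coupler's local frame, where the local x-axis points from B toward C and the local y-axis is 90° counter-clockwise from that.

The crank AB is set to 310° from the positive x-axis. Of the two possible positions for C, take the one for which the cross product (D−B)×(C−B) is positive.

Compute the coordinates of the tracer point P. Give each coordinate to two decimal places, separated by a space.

4.37 -5.85

A=(0,0), D=(9.00,0)
B = A + 4.00·(cos310°, sin310°) = (2.5712, -3.0642)
|BD| = 7.1217
circle(B,7.00) ∩ circle(D,3.00): a=6.3692, h=2.9041
  candidates: C₊=(7.0712,2.2977) cross=20.682; C₋=(9.5701,-2.9453) cross=-20.682
  mode + wants cross > 0 → take C=(7.0712,2.2977) (cross=20.682)
ex = (C−B)/|BC| = (0.6429,0.7660); ey = (-0.7660,0.6429)
P = B + -0.98·ex + -3.17·ey = (4.3693,-5.8527)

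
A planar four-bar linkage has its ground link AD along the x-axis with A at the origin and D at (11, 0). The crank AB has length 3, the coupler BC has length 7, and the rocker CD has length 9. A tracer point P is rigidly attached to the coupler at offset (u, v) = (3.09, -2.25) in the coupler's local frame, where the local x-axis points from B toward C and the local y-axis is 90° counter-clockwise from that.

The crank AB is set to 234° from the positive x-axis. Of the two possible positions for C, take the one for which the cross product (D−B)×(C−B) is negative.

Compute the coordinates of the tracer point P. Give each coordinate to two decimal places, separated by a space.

A=(0,0), D=(11.00,0)
B = A + 3.00·(cos234°, sin234°) = (-1.7634, -2.4271)
|BD| = 12.9921
circle(B,7.00) ∩ circle(D,9.00): a=5.2645, h=4.6136
  candidates: C₊=(2.5466,3.0888) cross=59.940; C₋=(4.2703,-5.9759) cross=-59.940
  mode - wants cross < 0 → take C=(4.2703,-5.9759) (cross=-59.940)
ex = (C−B)/|BC| = (0.8620,-0.5070); ey = (0.5070,0.8620)
P = B + 3.09·ex + -2.25·ey = (-0.2406,-5.9330)

-0.24 -5.93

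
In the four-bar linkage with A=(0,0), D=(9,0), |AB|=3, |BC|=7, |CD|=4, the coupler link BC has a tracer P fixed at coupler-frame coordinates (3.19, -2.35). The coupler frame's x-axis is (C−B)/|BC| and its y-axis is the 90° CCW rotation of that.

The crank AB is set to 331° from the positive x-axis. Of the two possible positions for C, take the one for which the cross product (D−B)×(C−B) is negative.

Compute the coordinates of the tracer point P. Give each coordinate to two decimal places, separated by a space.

A=(0,0), D=(9.00,0)
B = A + 3.00·(cos331°, sin331°) = (2.6239, -1.4544)
|BD| = 6.5399
circle(B,7.00) ∩ circle(D,4.00): a=5.7929, h=3.9296
  candidates: C₊=(7.3978,3.6651) cross=25.699; C₋=(9.1456,-3.9973) cross=-25.699
  mode - wants cross < 0 → take C=(9.1456,-3.9973) (cross=-25.699)
ex = (C−B)/|BC| = (0.9317,-0.3633); ey = (0.3633,0.9317)
P = B + 3.19·ex + -2.35·ey = (4.7422,-4.8027)

4.74 -4.80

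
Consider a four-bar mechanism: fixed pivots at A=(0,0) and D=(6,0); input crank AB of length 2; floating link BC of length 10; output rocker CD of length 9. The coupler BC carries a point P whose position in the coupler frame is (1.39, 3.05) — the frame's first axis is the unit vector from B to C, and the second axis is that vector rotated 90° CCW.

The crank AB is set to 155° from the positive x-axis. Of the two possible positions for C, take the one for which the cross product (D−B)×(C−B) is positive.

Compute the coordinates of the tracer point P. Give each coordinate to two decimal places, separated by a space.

A=(0,0), D=(6.00,0)
B = A + 2.00·(cos155°, sin155°) = (-1.8126, 0.8452)
|BD| = 7.8582
circle(B,10.00) ∩ circle(D,9.00): a=5.1380, h=8.5791
  candidates: C₊=(4.2184,8.8219) cross=67.416; C₋=(2.3728,-8.2367) cross=-67.416
  mode + wants cross > 0 → take C=(4.2184,8.8219) (cross=67.416)
ex = (C−B)/|BC| = (0.6031,0.7977); ey = (-0.7977,0.6031)
P = B + 1.39·ex + 3.05·ey = (-3.4072,3.7934)

-3.41 3.79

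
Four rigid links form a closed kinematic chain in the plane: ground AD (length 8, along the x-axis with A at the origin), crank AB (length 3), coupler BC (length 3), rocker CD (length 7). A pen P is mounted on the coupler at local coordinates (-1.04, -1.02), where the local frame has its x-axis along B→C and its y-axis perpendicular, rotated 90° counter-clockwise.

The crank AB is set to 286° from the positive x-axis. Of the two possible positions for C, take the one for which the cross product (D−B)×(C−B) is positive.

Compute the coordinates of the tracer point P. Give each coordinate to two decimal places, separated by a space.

1.78 -3.98

A=(0,0), D=(8.00,0)
B = A + 3.00·(cos286°, sin286°) = (0.8269, -2.8838)
|BD| = 7.7311
circle(B,3.00) ∩ circle(D,7.00): a=1.2786, h=2.7139
  candidates: C₊=(1.0009,0.1112) cross=20.981; C₋=(3.0255,-4.9249) cross=-20.981
  mode + wants cross > 0 → take C=(1.0009,0.1112) (cross=20.981)
ex = (C−B)/|BC| = (0.0580,0.9983); ey = (-0.9983,0.0580)
P = B + -1.04·ex + -1.02·ey = (1.7849,-3.9812)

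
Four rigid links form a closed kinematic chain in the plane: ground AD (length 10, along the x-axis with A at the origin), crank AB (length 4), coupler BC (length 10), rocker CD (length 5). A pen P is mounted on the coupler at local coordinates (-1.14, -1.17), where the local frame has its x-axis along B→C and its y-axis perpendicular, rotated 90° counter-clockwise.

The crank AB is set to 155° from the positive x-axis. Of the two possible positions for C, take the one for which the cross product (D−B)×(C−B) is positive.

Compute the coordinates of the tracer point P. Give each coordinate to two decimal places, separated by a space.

A=(0,0), D=(10.00,0)
B = A + 4.00·(cos155°, sin155°) = (-3.6252, 1.6905)
|BD| = 13.7297
circle(B,10.00) ∩ circle(D,5.00): a=9.5962, h=2.8132
  candidates: C₊=(6.2443,3.3007) cross=38.624; C₋=(5.5515,-2.2828) cross=-38.624
  mode + wants cross > 0 → take C=(6.2443,3.3007) (cross=38.624)
ex = (C−B)/|BC| = (0.9870,0.1610); ey = (-0.1610,0.9870)
P = B + -1.14·ex + -1.17·ey = (-4.5620,0.3522)

-4.56 0.35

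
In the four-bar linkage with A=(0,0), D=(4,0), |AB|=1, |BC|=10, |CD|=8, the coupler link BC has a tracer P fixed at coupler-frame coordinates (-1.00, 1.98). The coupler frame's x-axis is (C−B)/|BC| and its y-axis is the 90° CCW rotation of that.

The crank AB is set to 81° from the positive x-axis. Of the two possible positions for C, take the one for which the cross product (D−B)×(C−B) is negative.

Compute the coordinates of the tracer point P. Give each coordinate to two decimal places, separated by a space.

A=(0,0), D=(4.00,0)
B = A + 1.00·(cos81°, sin81°) = (0.1564, 0.9877)
|BD| = 3.9684
circle(B,10.00) ∩ circle(D,8.00): a=6.5200, h=7.5822
  candidates: C₊=(8.3584,6.7085) cross=30.089; C₋=(4.5842,-7.9786) cross=-30.089
  mode - wants cross < 0 → take C=(4.5842,-7.9786) (cross=-30.089)
ex = (C−B)/|BC| = (0.4428,-0.8966); ey = (0.8966,0.4428)
P = B + -1.00·ex + 1.98·ey = (1.4890,2.7610)

1.49 2.76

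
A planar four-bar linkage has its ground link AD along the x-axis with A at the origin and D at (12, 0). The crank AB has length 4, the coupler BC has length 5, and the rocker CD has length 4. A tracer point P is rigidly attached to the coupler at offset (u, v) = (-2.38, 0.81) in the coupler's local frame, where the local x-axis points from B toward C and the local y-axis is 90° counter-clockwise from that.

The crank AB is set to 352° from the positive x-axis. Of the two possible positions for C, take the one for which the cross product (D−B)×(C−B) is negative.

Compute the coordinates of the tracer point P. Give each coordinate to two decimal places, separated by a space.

1.99 1.00

A=(0,0), D=(12.00,0)
B = A + 4.00·(cos352°, sin352°) = (3.9611, -0.5567)
|BD| = 8.0582
circle(B,5.00) ∩ circle(D,4.00): a=4.5875, h=1.9886
  candidates: C₊=(8.4003,1.7441) cross=16.025; C₋=(8.6750,-2.2236) cross=-16.025
  mode - wants cross < 0 → take C=(8.6750,-2.2236) (cross=-16.025)
ex = (C−B)/|BC| = (0.9428,-0.3334); ey = (0.3334,0.9428)
P = B + -2.38·ex + 0.81·ey = (1.9873,1.0004)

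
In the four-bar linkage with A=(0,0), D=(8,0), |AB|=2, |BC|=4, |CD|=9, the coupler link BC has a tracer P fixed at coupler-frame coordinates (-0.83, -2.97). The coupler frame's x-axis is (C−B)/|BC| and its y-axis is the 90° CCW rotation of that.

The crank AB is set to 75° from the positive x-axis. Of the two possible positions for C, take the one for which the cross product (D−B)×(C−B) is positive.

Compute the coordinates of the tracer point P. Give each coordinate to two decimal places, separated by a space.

A=(0,0), D=(8.00,0)
B = A + 2.00·(cos75°, sin75°) = (0.5176, 1.9319)
|BD| = 7.7277
circle(B,4.00) ∩ circle(D,9.00): a=-0.3418, h=3.9854
  candidates: C₊=(1.1830,5.8761) cross=30.798; C₋=(-0.8096,-1.8415) cross=-30.798
  mode + wants cross > 0 → take C=(1.1830,5.8761) (cross=30.798)
ex = (C−B)/|BC| = (0.1663,0.9861); ey = (-0.9861,0.1663)
P = B + -0.83·ex + -2.97·ey = (3.3082,0.6194)

3.31 0.62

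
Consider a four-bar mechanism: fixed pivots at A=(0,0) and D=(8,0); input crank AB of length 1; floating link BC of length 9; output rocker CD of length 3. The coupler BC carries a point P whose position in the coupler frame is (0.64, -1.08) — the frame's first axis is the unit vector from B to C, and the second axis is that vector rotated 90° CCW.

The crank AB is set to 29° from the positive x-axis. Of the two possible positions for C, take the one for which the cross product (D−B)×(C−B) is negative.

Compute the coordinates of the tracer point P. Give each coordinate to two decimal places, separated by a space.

A=(0,0), D=(8.00,0)
B = A + 1.00·(cos29°, sin29°) = (0.8746, 0.4848)
|BD| = 7.1419
circle(B,9.00) ∩ circle(D,3.00): a=8.6116, h=2.6153
  candidates: C₊=(9.6439,2.5095) cross=18.678; C₋=(9.2889,-2.7090) cross=-18.678
  mode - wants cross < 0 → take C=(9.2889,-2.7090) (cross=-18.678)
ex = (C−B)/|BC| = (0.9349,-0.3549); ey = (0.3549,0.9349)
P = B + 0.64·ex + -1.08·ey = (1.0897,-0.7520)

1.09 -0.75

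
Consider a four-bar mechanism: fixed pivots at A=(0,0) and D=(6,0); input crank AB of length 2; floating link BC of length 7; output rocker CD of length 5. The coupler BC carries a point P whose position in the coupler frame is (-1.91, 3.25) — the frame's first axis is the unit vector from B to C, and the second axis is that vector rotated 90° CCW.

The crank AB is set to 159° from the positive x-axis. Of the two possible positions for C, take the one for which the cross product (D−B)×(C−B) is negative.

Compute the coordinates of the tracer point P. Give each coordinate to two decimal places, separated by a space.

A=(0,0), D=(6.00,0)
B = A + 2.00·(cos159°, sin159°) = (-1.8672, 0.7167)
|BD| = 7.8997
circle(B,7.00) ∩ circle(D,5.00): a=5.4689, h=4.3693
  candidates: C₊=(3.9756,4.5719) cross=34.517; C₋=(3.1828,-4.1308) cross=-34.517
  mode - wants cross < 0 → take C=(3.1828,-4.1308) (cross=-34.517)
ex = (C−B)/|BC| = (0.7214,-0.6925); ey = (0.6925,0.7214)
P = B + -1.91·ex + 3.25·ey = (-0.9944,4.3840)

-0.99 4.38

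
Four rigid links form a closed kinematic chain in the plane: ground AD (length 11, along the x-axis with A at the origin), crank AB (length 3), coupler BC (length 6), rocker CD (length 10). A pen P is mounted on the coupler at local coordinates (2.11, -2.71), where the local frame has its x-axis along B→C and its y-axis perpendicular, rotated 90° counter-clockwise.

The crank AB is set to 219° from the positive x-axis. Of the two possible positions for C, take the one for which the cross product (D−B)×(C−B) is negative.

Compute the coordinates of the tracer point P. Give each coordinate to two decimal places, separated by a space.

A=(0,0), D=(11.00,0)
B = A + 3.00·(cos219°, sin219°) = (-2.3314, -1.8880)
|BD| = 13.4645
circle(B,6.00) ∩ circle(D,10.00): a=4.3556, h=4.1266
  candidates: C₊=(1.4025,2.8086) cross=55.562; C₋=(2.5598,-5.3630) cross=-55.562
  mode - wants cross < 0 → take C=(2.5598,-5.3630) (cross=-55.562)
ex = (C−B)/|BC| = (0.8152,-0.5792); ey = (0.5792,0.8152)
P = B + 2.11·ex + -2.71·ey = (-2.1809,-5.3192)

-2.18 -5.32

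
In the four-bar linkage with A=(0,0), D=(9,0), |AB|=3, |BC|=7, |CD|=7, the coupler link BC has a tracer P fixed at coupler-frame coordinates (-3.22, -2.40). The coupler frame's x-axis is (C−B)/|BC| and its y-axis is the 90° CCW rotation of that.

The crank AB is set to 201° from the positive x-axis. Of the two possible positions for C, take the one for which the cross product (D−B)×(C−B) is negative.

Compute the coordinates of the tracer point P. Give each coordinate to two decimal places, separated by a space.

-6.76 -1.75

A=(0,0), D=(9.00,0)
B = A + 3.00·(cos201°, sin201°) = (-2.8007, -1.0751)
|BD| = 11.8496
circle(B,7.00) ∩ circle(D,7.00): a=5.9248, h=3.7278
  candidates: C₊=(2.7614,3.1749) cross=44.173; C₋=(3.4379,-4.2500) cross=-44.173
  mode - wants cross < 0 → take C=(3.4379,-4.2500) (cross=-44.173)
ex = (C−B)/|BC| = (0.8912,-0.4536); ey = (0.4536,0.8912)
P = B + -3.22·ex + -2.40·ey = (-6.7590,-1.7536)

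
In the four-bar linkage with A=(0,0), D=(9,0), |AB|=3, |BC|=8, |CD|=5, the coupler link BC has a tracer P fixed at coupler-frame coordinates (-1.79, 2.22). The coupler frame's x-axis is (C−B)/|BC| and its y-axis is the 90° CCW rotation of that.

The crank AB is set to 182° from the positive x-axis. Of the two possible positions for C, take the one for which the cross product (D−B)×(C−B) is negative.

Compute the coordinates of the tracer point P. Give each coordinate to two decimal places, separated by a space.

-4.06 2.54

A=(0,0), D=(9.00,0)
B = A + 3.00·(cos182°, sin182°) = (-2.9982, -0.1047)
|BD| = 11.9986
circle(B,8.00) ∩ circle(D,5.00): a=7.6245, h=2.4222
  candidates: C₊=(4.6049,2.3839) cross=29.063; C₋=(4.6472,-2.4603) cross=-29.063
  mode - wants cross < 0 → take C=(4.6472,-2.4603) (cross=-29.063)
ex = (C−B)/|BC| = (0.9557,-0.2944); ey = (0.2944,0.9557)
P = B + -1.79·ex + 2.22·ey = (-4.0551,2.5439)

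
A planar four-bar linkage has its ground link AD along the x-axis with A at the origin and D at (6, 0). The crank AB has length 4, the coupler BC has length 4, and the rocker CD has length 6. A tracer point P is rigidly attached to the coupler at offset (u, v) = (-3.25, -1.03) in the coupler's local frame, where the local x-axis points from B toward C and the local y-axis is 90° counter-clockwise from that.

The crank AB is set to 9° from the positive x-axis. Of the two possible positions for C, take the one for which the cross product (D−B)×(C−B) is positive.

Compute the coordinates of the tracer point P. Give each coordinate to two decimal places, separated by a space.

7.03 -0.84

A=(0,0), D=(6.00,0)
B = A + 4.00·(cos9°, sin9°) = (3.9508, 0.6257)
|BD| = 2.1427
circle(B,4.00) ∩ circle(D,6.00): a=-3.5958, h=1.7522
  candidates: C₊=(1.0234,3.3517) cross=3.754; C₋=(0.0000,0.0000) cross=-3.754
  mode + wants cross > 0 → take C=(1.0234,3.3517) (cross=3.754)
ex = (C−B)/|BC| = (-0.7318,0.6815); ey = (-0.6815,-0.7318)
P = B + -3.25·ex + -1.03·ey = (7.0311,-0.8353)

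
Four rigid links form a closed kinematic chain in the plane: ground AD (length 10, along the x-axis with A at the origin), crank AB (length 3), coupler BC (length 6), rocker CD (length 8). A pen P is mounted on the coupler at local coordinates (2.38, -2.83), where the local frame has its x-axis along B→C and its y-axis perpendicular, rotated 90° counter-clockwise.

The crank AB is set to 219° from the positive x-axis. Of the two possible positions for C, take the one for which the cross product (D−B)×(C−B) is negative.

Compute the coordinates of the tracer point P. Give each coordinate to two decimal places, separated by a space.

-1.23 -5.42

A=(0,0), D=(10.00,0)
B = A + 3.00·(cos219°, sin219°) = (-2.3314, -1.8880)
|BD| = 12.4751
circle(B,6.00) ∩ circle(D,8.00): a=5.1153, h=3.1358
  candidates: C₊=(2.2504,1.9859) cross=39.120; C₋=(3.1995,-4.2135) cross=-39.120
  mode - wants cross < 0 → take C=(3.1995,-4.2135) (cross=-39.120)
ex = (C−B)/|BC| = (0.9218,-0.3876); ey = (0.3876,0.9218)
P = B + 2.38·ex + -2.83·ey = (-1.2344,-5.4192)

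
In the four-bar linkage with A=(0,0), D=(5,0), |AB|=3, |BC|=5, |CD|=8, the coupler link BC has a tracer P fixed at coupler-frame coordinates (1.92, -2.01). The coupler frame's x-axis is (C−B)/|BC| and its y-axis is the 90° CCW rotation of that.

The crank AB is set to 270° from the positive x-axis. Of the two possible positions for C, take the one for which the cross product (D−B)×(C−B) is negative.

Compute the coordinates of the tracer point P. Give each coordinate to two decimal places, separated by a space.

A=(0,0), D=(5.00,0)
B = A + 3.00·(cos270°, sin270°) = (-0.0000, -3.0000)
|BD| = 5.8310
circle(B,5.00) ∩ circle(D,8.00): a=-0.4287, h=4.9816
  candidates: C₊=(-2.9307,1.0511) cross=29.047; C₋=(2.1954,-7.4923) cross=-29.047
  mode - wants cross < 0 → take C=(2.1954,-7.4923) (cross=-29.047)
ex = (C−B)/|BC| = (0.4391,-0.8985); ey = (0.8985,0.4391)
P = B + 1.92·ex + -2.01·ey = (-0.9629,-5.6076)

-0.96 -5.61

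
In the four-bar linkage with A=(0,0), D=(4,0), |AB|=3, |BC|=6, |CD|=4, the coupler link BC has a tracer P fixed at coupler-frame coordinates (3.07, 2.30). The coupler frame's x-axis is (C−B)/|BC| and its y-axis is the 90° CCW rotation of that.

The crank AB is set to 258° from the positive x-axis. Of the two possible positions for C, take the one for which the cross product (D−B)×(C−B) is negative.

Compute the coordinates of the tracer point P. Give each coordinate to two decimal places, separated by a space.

2.74 -1.09

A=(0,0), D=(4.00,0)
B = A + 3.00·(cos258°, sin258°) = (-0.6237, -2.9344)
|BD| = 5.4763
circle(B,6.00) ∩ circle(D,4.00): a=4.5642, h=3.8946
  candidates: C₊=(1.1430,2.7996) cross=21.328; C₋=(5.3168,-3.7770) cross=-21.328
  mode - wants cross < 0 → take C=(5.3168,-3.7770) (cross=-21.328)
ex = (C−B)/|BC| = (0.9901,-0.1404); ey = (0.1404,0.9901)
P = B + 3.07·ex + 2.30·ey = (2.7388,-1.0884)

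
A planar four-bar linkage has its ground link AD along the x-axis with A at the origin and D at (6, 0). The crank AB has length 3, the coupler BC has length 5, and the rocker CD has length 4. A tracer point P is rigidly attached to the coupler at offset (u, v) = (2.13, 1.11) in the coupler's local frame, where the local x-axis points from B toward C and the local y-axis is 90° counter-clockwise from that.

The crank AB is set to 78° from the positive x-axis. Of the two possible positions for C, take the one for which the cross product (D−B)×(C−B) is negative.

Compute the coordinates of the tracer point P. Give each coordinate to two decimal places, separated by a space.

2.42 1.34

A=(0,0), D=(6.00,0)
B = A + 3.00·(cos78°, sin78°) = (0.6237, 2.9344)
|BD| = 6.1250
circle(B,5.00) ∩ circle(D,4.00): a=3.7972, h=3.2529
  candidates: C₊=(5.5152,3.9705) cross=19.924; C₋=(2.3983,-1.7401) cross=-19.924
  mode - wants cross < 0 → take C=(2.3983,-1.7401) (cross=-19.924)
ex = (C−B)/|BC| = (0.3549,-0.9349); ey = (0.9349,0.3549)
P = B + 2.13·ex + 1.11·ey = (2.4174,1.3371)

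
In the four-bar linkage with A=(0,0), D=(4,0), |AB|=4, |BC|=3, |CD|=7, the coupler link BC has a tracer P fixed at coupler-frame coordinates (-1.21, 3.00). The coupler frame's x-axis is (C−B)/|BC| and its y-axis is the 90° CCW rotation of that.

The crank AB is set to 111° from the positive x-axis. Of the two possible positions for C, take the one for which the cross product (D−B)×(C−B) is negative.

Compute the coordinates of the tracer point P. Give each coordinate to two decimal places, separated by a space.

A=(0,0), D=(4.00,0)
B = A + 4.00·(cos111°, sin111°) = (-1.4335, 3.7343)
|BD| = 6.5930
circle(B,3.00) ∩ circle(D,7.00): a=0.2630, h=2.9885
  candidates: C₊=(0.4759,6.0482) cross=19.703; C₋=(-2.9094,1.1225) cross=-19.703
  mode - wants cross < 0 → take C=(-2.9094,1.1225) (cross=-19.703)
ex = (C−B)/|BC| = (-0.4920,-0.8706); ey = (0.8706,-0.4920)
P = B + -1.21·ex + 3.00·ey = (1.7736,3.3118)

1.77 3.31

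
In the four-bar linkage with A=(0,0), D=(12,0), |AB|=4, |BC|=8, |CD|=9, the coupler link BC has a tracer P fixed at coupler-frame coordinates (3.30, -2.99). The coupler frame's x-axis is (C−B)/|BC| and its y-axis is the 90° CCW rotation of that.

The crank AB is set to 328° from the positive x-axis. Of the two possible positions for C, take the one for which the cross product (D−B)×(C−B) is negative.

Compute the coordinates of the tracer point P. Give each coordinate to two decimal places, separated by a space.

A=(0,0), D=(12.00,0)
B = A + 4.00·(cos328°, sin328°) = (3.3922, -2.1197)
|BD| = 8.8650
circle(B,8.00) ∩ circle(D,9.00): a=3.4736, h=7.2065
  candidates: C₊=(5.0419,5.7084) cross=63.885; C₋=(8.4882,-8.2866) cross=-63.885
  mode - wants cross < 0 → take C=(8.4882,-8.2866) (cross=-63.885)
ex = (C−B)/|BC| = (0.6370,-0.7709); ey = (0.7709,0.6370)
P = B + 3.30·ex + -2.99·ey = (3.1894,-6.5682)

3.19 -6.57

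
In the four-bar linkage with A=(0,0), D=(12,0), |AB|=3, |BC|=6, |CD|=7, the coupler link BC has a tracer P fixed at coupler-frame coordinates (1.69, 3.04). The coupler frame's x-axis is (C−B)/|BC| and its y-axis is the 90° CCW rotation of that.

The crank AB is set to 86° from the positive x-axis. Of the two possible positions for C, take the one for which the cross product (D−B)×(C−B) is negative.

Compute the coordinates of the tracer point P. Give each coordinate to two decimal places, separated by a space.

A=(0,0), D=(12.00,0)
B = A + 3.00·(cos86°, sin86°) = (0.2093, 2.9927)
|BD| = 12.1646
circle(B,6.00) ∩ circle(D,7.00): a=5.5480, h=2.2848
  candidates: C₊=(6.1488,3.8423) cross=27.793; C₋=(5.0246,-0.5867) cross=-27.793
  mode - wants cross < 0 → take C=(5.0246,-0.5867) (cross=-27.793)
ex = (C−B)/|BC| = (0.8026,-0.5966); ey = (0.5966,0.8026)
P = B + 1.69·ex + 3.04·ey = (3.3792,4.4243)

3.38 4.42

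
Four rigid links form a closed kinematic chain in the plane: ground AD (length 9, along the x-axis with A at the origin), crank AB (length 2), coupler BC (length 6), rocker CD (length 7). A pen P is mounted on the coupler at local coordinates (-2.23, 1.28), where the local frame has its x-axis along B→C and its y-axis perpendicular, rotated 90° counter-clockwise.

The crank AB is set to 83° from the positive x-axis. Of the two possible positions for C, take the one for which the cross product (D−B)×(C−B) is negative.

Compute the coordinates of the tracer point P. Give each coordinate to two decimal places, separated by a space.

A=(0,0), D=(9.00,0)
B = A + 2.00·(cos83°, sin83°) = (0.2437, 1.9851)
|BD| = 8.9785
circle(B,6.00) ∩ circle(D,7.00): a=3.7653, h=4.6715
  candidates: C₊=(4.9487,5.7085) cross=41.943; C₋=(2.8830,-3.4033) cross=-41.943
  mode - wants cross < 0 → take C=(2.8830,-3.4033) (cross=-41.943)
ex = (C−B)/|BC| = (0.4399,-0.8981); ey = (0.8981,0.4399)
P = B + -2.23·ex + 1.28·ey = (0.4123,4.5508)

0.41 4.55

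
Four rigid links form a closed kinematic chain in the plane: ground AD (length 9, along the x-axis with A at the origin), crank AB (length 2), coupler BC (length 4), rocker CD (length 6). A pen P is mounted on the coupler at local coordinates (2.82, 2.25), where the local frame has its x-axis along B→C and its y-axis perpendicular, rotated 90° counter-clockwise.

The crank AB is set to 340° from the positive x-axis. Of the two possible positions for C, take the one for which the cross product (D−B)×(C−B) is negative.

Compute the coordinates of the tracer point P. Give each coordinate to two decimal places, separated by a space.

A=(0,0), D=(9.00,0)
B = A + 2.00·(cos340°, sin340°) = (1.8794, -0.6840)
|BD| = 7.1534
circle(B,4.00) ∩ circle(D,6.00): a=2.1788, h=3.3545
  candidates: C₊=(3.7274,2.8635) cross=23.996; C₋=(4.3689,-3.8149) cross=-23.996
  mode - wants cross < 0 → take C=(4.3689,-3.8149) (cross=-23.996)
ex = (C−B)/|BC| = (0.6224,-0.7827); ey = (0.7827,0.6224)
P = B + 2.82·ex + 2.25·ey = (5.3956,-1.4909)

5.40 -1.49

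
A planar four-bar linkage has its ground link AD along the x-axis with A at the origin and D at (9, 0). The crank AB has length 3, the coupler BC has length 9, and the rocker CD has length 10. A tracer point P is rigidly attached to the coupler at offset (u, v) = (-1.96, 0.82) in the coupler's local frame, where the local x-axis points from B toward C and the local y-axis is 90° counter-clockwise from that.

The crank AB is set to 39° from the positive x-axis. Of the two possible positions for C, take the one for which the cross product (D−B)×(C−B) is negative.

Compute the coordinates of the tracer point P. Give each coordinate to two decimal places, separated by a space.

A=(0,0), D=(9.00,0)
B = A + 3.00·(cos39°, sin39°) = (2.3314, 1.8880)
|BD| = 6.9307
circle(B,9.00) ∩ circle(D,10.00): a=2.0946, h=8.7529
  candidates: C₊=(6.7312,9.7392) cross=60.663; C₋=(1.9625,-7.1045) cross=-60.663
  mode - wants cross < 0 → take C=(1.9625,-7.1045) (cross=-60.663)
ex = (C−B)/|BC| = (-0.0410,-0.9992); ey = (0.9992,-0.0410)
P = B + -1.96·ex + 0.82·ey = (3.2311,3.8127)

3.23 3.81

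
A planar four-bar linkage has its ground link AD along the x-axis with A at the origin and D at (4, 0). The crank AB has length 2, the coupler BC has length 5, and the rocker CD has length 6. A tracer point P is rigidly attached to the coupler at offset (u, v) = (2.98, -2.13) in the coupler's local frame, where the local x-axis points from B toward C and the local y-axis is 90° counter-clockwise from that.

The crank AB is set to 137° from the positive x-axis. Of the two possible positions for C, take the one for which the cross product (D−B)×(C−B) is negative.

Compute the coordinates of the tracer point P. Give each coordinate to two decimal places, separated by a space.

A=(0,0), D=(4.00,0)
B = A + 2.00·(cos137°, sin137°) = (-1.4627, 1.3640)
|BD| = 5.6304
circle(B,5.00) ∩ circle(D,6.00): a=1.8384, h=4.6498
  candidates: C₊=(1.4473,5.4299) cross=26.180; C₋=(-0.8055,-3.5926) cross=-26.180
  mode - wants cross < 0 → take C=(-0.8055,-3.5926) (cross=-26.180)
ex = (C−B)/|BC| = (0.1314,-0.9913); ey = (0.9913,0.1314)
P = B + 2.98·ex + -2.13·ey = (-3.1825,-1.8701)

-3.18 -1.87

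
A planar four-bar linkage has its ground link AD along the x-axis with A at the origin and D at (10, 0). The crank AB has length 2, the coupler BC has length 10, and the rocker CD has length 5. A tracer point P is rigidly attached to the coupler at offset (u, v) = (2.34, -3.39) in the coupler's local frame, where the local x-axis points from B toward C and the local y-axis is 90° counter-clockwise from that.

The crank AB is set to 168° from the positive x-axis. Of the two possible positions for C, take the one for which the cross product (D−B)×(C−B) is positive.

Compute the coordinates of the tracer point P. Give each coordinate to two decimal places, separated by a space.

1.49 -1.83

A=(0,0), D=(10.00,0)
B = A + 2.00·(cos168°, sin168°) = (-1.9563, 0.4158)
|BD| = 11.9635
circle(B,10.00) ∩ circle(D,5.00): a=9.1163, h=4.1101
  candidates: C₊=(7.2973,4.2066) cross=49.172; C₋=(7.0116,-4.0087) cross=-49.172
  mode + wants cross > 0 → take C=(7.2973,4.2066) (cross=49.172)
ex = (C−B)/|BC| = (0.9254,0.3791); ey = (-0.3791,0.9254)
P = B + 2.34·ex + -3.39·ey = (1.4941,-1.8341)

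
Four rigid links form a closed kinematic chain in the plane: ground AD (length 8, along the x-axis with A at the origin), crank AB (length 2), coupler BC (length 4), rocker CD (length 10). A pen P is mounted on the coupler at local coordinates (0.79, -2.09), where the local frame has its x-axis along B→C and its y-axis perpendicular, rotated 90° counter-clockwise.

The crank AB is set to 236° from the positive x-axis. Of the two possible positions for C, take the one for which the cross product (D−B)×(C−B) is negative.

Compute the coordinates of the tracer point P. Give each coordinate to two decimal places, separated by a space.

-3.00 -2.86

A=(0,0), D=(8.00,0)
B = A + 2.00·(cos236°, sin236°) = (-1.1184, -1.6581)
|BD| = 9.2679
circle(B,4.00) ∩ circle(D,10.00): a=0.1022, h=3.9987
  candidates: C₊=(-1.7332,2.2944) cross=37.060; C₋=(-0.3025,-5.5740) cross=-37.060
  mode - wants cross < 0 → take C=(-0.3025,-5.5740) (cross=-37.060)
ex = (C−B)/|BC| = (0.2040,-0.9790); ey = (0.9790,0.2040)
P = B + 0.79·ex + -2.09·ey = (-3.0033,-2.8578)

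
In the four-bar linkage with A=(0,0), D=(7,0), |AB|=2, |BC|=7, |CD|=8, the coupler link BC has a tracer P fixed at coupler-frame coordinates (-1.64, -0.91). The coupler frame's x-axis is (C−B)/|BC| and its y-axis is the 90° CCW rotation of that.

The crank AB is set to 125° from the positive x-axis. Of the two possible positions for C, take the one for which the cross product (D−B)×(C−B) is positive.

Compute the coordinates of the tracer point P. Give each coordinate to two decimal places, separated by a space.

-1.47 -0.21

A=(0,0), D=(7.00,0)
B = A + 2.00·(cos125°, sin125°) = (-1.1472, 1.6383)
|BD| = 8.3102
circle(B,7.00) ∩ circle(D,8.00): a=3.2526, h=6.1984
  candidates: C₊=(3.2636,7.0739) cross=51.510; C₋=(0.8197,-5.0797) cross=-51.510
  mode + wants cross > 0 → take C=(3.2636,7.0739) (cross=51.510)
ex = (C−B)/|BC| = (0.6301,0.7765); ey = (-0.7765,0.6301)
P = B + -1.64·ex + -0.91·ey = (-1.4739,-0.2086)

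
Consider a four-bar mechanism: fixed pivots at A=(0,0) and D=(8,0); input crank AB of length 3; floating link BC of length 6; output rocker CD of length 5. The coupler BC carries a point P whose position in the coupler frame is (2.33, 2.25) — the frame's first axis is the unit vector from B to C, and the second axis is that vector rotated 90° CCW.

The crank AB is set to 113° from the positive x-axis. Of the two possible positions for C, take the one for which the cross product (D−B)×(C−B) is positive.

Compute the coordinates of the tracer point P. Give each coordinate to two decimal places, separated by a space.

0.74 5.38

A=(0,0), D=(8.00,0)
B = A + 3.00·(cos113°, sin113°) = (-1.1722, 2.7615)
|BD| = 9.5789
circle(B,6.00) ∩ circle(D,5.00): a=5.3636, h=2.6892
  candidates: C₊=(4.7390,3.7902) cross=25.759; C₋=(3.1884,-1.3598) cross=-25.759
  mode + wants cross > 0 → take C=(4.7390,3.7902) (cross=25.759)
ex = (C−B)/|BC| = (0.9852,0.1714); ey = (-0.1714,0.9852)
P = B + 2.33·ex + 2.25·ey = (0.7375,5.3777)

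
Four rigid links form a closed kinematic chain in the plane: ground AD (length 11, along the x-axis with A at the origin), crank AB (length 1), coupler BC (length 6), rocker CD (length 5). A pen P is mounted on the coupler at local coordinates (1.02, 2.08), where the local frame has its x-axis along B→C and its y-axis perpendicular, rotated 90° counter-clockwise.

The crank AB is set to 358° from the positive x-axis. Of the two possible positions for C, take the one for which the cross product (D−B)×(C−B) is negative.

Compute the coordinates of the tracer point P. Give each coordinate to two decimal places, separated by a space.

A=(0,0), D=(11.00,0)
B = A + 1.00·(cos358°, sin358°) = (0.9994, -0.0349)
|BD| = 10.0007
circle(B,6.00) ∩ circle(D,5.00): a=5.5503, h=2.2791
  candidates: C₊=(6.5417,2.2635) cross=22.792; C₋=(6.5576,-2.2946) cross=-22.792
  mode - wants cross < 0 → take C=(6.5576,-2.2946) (cross=-22.792)
ex = (C−B)/|BC| = (0.9264,-0.3766); ey = (0.3766,0.9264)
P = B + 1.02·ex + 2.08·ey = (2.7276,1.5078)

2.73 1.51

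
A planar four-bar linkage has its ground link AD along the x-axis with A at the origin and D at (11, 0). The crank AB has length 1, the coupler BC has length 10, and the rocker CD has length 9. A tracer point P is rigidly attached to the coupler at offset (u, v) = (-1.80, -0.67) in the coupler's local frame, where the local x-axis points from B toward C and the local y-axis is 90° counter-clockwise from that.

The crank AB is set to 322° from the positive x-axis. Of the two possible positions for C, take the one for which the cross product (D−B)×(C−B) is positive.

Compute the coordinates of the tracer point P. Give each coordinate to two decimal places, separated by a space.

0.35 -2.48

A=(0,0), D=(11.00,0)
B = A + 1.00·(cos322°, sin322°) = (0.7880, -0.6157)
|BD| = 10.2305
circle(B,10.00) ∩ circle(D,9.00): a=6.0439, h=7.9669
  candidates: C₊=(6.3415,7.7005) cross=81.506; C₋=(7.3004,-8.2044) cross=-81.506
  mode + wants cross > 0 → take C=(6.3415,7.7005) (cross=81.506)
ex = (C−B)/|BC| = (0.5553,0.8316); ey = (-0.8316,0.5553)
P = B + -1.80·ex + -0.67·ey = (0.3456,-2.4847)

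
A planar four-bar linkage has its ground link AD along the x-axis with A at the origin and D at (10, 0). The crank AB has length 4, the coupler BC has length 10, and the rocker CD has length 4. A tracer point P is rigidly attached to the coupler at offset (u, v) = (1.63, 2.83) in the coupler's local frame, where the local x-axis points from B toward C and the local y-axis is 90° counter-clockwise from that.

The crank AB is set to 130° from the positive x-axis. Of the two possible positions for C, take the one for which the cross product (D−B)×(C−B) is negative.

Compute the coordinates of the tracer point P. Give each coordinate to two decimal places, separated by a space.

0.18 4.83

A=(0,0), D=(10.00,0)
B = A + 4.00·(cos130°, sin130°) = (-2.5712, 3.0642)
|BD| = 12.9392
circle(B,10.00) ∩ circle(D,4.00): a=9.7156, h=2.3681
  candidates: C₊=(7.4288,3.0642) cross=30.642; C₋=(6.3072,-1.5374) cross=-30.642
  mode - wants cross < 0 → take C=(6.3072,-1.5374) (cross=-30.642)
ex = (C−B)/|BC| = (0.8878,-0.4602); ey = (0.4602,0.8878)
P = B + 1.63·ex + 2.83·ey = (0.1783,4.8267)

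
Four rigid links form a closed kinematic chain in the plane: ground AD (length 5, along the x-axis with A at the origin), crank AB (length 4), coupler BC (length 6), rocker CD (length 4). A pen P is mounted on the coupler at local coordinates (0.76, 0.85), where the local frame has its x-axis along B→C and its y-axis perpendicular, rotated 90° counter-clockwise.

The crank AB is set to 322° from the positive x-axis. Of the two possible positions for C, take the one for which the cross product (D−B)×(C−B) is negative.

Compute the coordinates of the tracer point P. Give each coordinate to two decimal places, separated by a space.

A=(0,0), D=(5.00,0)
B = A + 4.00·(cos322°, sin322°) = (3.1520, -2.4626)
|BD| = 3.0789
circle(B,6.00) ∩ circle(D,4.00): a=4.7874, h=3.6168
  candidates: C₊=(3.1326,3.5373) cross=11.136; C₋=(8.9183,-0.8043) cross=-11.136
  mode - wants cross < 0 → take C=(8.9183,-0.8043) (cross=-11.136)
ex = (C−B)/|BC| = (0.9610,0.2764); ey = (-0.2764,0.9610)
P = B + 0.76·ex + 0.85·ey = (3.6475,-1.4357)

3.65 -1.44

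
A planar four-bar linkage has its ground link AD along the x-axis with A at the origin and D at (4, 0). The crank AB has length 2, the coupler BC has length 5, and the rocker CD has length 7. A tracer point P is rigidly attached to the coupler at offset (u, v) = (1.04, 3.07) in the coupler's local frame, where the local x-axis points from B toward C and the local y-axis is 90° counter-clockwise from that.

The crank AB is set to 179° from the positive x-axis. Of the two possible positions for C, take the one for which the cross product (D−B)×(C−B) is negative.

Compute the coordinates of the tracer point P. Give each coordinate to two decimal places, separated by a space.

1.21 -0.39

A=(0,0), D=(4.00,0)
B = A + 2.00·(cos179°, sin179°) = (-1.9997, 0.0349)
|BD| = 5.9998
circle(B,5.00) ∩ circle(D,7.00): a=0.9998, h=4.8990
  candidates: C₊=(-0.9714,4.9280) cross=29.393; C₋=(-1.0284,-4.8698) cross=-29.393
  mode - wants cross < 0 → take C=(-1.0284,-4.8698) (cross=-29.393)
ex = (C−B)/|BC| = (0.1943,-0.9809); ey = (0.9809,0.1943)
P = B + 1.04·ex + 3.07·ey = (1.2139,-0.3889)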